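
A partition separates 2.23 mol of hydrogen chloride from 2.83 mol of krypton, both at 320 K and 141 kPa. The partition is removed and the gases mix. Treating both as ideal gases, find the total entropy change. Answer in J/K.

ΔS_mix = 28.9 J/K

Mole fractions: x_A = 2.23/5.06 = 0.441, x_B = 0.559.
ΔS_mix = −R(n_A ln x_A + n_B ln x_B) = −8.314 × (2.23 ln 0.441 + 2.83 ln 0.559) = 28.9 J/K.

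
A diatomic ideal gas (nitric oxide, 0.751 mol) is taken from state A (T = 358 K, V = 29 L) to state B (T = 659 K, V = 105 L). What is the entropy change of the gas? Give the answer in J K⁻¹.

ΔS = 17.6 J/K

Entropy is a state function: ΔS = nC_V ln(T₂/T₁) + nR ln(V₂/V₁), with C_V = 5R/2 = 20.79 J mol⁻¹ K⁻¹ for a diatomic ideal gas.
ΔS = 0.751 × [20.79 × ln(659/358) + 8.314 × ln(105/29)] = 17.6 J/K.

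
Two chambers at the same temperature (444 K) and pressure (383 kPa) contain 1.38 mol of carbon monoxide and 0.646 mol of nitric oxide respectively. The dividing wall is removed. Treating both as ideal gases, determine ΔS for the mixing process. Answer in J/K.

ΔS_mix = 10.5 J/K

Mole fractions: x_A = 1.38/2.03 = 0.681, x_B = 0.319.
ΔS_mix = −R(n_A ln x_A + n_B ln x_B) = −8.314 × (1.38 ln 0.681 + 0.646 ln 0.319) = 10.5 J/K.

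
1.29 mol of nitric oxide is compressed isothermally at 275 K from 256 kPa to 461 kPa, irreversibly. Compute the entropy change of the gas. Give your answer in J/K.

ΔS_gas = -6.31 J/K

Entropy is a state function, so ΔS_gas depends only on the end states.
For an isothermal ideal gas ΔS_gas = nR ln(P₁/P₂) = 1.29 × 8.314 × ln(256/461) = -6.31 J/K.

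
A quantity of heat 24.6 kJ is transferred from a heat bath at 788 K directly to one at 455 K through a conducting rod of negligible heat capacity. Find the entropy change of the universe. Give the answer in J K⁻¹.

ΔS_hot = −Q/T_H = −24600/788 = -31.218 J/K and ΔS_cold = +Q/T_C = 24600/455 = 54.066 J/K.
ΔS_total = -31.218 + 54.066 = 22.8 J/K, positive as the second law requires.

ΔS_total = 22.8 J/K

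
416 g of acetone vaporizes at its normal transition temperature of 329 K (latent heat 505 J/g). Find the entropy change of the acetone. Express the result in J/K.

Heat absorbed by the substance: Q = mL = 416 × 505 = 210080 J.
At constant T, ΔS = Q_rev/T = 210080 / 329 = 639 J/K.

ΔS = 639 J/K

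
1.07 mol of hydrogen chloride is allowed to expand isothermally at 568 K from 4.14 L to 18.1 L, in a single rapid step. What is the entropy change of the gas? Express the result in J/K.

Entropy is a state function, so ΔS_gas depends only on the end states.
For an isothermal ideal gas ΔS_gas = nR ln(V₂/V₁) = 1.07 × 8.314 × ln(18.1/4.14) = 13.1 J/K.

ΔS_gas = 13.1 J/K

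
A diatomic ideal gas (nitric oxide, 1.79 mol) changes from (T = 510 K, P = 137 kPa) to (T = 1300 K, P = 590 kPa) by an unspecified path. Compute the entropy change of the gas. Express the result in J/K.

ΔS = 27 J/K

ΔS = nC_p ln(T₂/T₁) − nR ln(P₂/P₁), with C_p = 7R/2 = 29.1 J mol⁻¹ K⁻¹ for a diatomic ideal gas.
ΔS = 1.79 × [29.1 × ln(1300/510) − 8.314 × ln(590/137)] = 27 J/K.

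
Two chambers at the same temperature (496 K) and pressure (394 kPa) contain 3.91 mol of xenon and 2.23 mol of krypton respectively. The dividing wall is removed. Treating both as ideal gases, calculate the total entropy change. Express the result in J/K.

ΔS_mix = 33.4 J/K

Mole fractions: x_A = 3.91/6.14 = 0.637, x_B = 0.363.
ΔS_mix = −R(n_A ln x_A + n_B ln x_B) = −8.314 × (3.91 ln 0.637 + 2.23 ln 0.363) = 33.4 J/K.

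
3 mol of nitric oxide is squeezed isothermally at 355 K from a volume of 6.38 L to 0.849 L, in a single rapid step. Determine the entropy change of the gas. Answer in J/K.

Entropy is a state function, so ΔS_gas depends only on the end states.
For an isothermal ideal gas ΔS_gas = nR ln(V₂/V₁) = 3 × 8.314 × ln(0.849/6.38) = -50.3 J/K.

ΔS_gas = -50.3 J/K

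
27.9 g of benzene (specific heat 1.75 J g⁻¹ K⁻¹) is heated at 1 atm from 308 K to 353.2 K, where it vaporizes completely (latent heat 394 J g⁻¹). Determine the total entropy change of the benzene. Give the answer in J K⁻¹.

ΔS = 37.8 J/K

Warming step: ΔS₁ = m c ln(T_tr/T_i) = 27.9 × 1.75 × ln(353.2/308) = 6.686 J/K.
Phase change: ΔS₂ = +mL/T_tr = 27.9 × 394 / 353.2 = 31.12 J/K.
ΔS_total = (6.686) + (31.12) = 37.8 J/K.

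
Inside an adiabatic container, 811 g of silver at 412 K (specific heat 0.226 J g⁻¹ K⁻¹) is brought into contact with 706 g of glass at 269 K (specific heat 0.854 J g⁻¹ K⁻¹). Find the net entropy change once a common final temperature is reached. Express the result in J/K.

ΔS_total = 13.7 J/K

Energy balance: T_f = (m₁c₁T₁ + m₂c₂T₂)/(m₁c₁ + m₂c₂) = 302.34 K.
ΔS₁ = m₁c₁ ln(T_f/T₁) = 183.286 × ln(302.34/412) = -56.72 J/K.
ΔS₂ = m₂c₂ ln(T_f/T₂) = 602.924 × ln(302.34/269) = 70.44 J/K.
ΔS_total = -56.72 + 70.44 = 13.7 J/K.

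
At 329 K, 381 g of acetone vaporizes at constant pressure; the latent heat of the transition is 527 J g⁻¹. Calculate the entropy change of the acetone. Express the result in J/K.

Heat absorbed by the substance: Q = mL = 381 × 527 = 200787 J.
At constant T, ΔS = Q_rev/T = 200787 / 329 = 610 J/K.

ΔS = 610 J/K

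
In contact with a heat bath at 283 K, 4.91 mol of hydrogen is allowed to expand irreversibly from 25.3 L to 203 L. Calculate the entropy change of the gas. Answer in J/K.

ΔS_gas = 85 J/K

Entropy is a state function, so ΔS_gas depends only on the end states.
For an isothermal ideal gas ΔS_gas = nR ln(V₂/V₁) = 4.91 × 8.314 × ln(203/25.3) = 85 J/K.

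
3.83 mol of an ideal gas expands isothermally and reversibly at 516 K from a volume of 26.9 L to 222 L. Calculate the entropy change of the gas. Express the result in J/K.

ΔS_gas = 67.2 J/K

For an isothermal ideal gas ΔS_gas = nR ln(V₂/V₁) = 3.83 × 8.314 × ln(222/26.9) = 67.2 J/K.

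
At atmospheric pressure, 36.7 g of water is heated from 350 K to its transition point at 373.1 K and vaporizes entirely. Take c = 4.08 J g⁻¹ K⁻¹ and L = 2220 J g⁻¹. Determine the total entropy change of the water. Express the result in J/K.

ΔS = 228 J/K

Warming step: ΔS₁ = m c ln(T_tr/T_i) = 36.7 × 4.08 × ln(373.1/350) = 9.57 J/K.
Phase change: ΔS₂ = +mL/T_tr = 36.7 × 2220 / 373.1 = 218.4 J/K.
ΔS_total = (9.57) + (218.4) = 228 J/K.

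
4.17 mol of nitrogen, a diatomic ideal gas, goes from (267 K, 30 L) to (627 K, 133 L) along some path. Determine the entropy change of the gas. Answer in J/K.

Entropy is a state function: ΔS = nC_V ln(T₂/T₁) + nR ln(V₂/V₁), with C_V = 5R/2 = 20.79 J mol⁻¹ K⁻¹ for a diatomic ideal gas.
ΔS = 4.17 × [20.79 × ln(627/267) + 8.314 × ln(133/30)] = 126 J/K.

ΔS = 126 J/K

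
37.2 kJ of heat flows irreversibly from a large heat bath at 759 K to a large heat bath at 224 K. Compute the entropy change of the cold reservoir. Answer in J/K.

ΔS_cold = 166 J/K

The cold reservoir gains heat Q, so ΔS_cold = +Q/T_C = 37200/224 = 166 J/K.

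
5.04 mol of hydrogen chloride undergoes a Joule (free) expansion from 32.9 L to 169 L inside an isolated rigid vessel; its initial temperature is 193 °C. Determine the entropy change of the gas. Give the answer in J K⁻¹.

ΔS_gas = 68.6 J/K

For an ideal gas in free expansion Q = 0 and W = 0, so T is unchanged.
Entropy is a state function; using a reversible isothermal path, ΔS_gas = nR ln(V₂/V₁) = 5.04 × 8.314 × ln(169/32.9) = 68.6 J/K.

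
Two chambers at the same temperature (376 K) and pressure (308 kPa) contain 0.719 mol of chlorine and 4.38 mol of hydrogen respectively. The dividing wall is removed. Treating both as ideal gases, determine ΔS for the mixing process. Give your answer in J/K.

Mole fractions: x_A = 0.719/5.1 = 0.141, x_B = 0.859.
ΔS_mix = −R(n_A ln x_A + n_B ln x_B) = −8.314 × (0.719 ln 0.141 + 4.38 ln 0.859) = 17.2 J/K.

ΔS_mix = 17.2 J/K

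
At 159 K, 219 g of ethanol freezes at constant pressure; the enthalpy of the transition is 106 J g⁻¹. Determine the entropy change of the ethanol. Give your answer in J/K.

ΔS = -146 J/K

Heat released by the substance: Q = −mL = −219 × 106 = −23214 J.
At constant T, ΔS = Q_rev/T = −23214 / 159 = -146 J/K.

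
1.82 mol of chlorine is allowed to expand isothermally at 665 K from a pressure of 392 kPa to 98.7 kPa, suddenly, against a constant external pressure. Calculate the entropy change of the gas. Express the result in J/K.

ΔS_gas = 20.9 J/K

Entropy is a state function, so ΔS_gas depends only on the end states.
For an isothermal ideal gas ΔS_gas = nR ln(P₁/P₂) = 1.82 × 8.314 × ln(392/98.7) = 20.9 J/K.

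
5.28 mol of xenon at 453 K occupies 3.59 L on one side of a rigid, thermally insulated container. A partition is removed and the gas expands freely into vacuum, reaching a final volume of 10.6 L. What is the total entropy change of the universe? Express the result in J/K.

ΔS_universe = 47.5 J/K

For an ideal gas in free expansion Q = 0 and W = 0, so T is unchanged.
Entropy is a state function; using a reversible isothermal path, ΔS_gas = nR ln(V₂/V₁) = 5.28 × 8.314 × ln(10.6/3.59) = 47.5 J/K.
The insulated surroundings exchange no heat, so ΔS_surr = 0 and ΔS_universe = ΔS_gas.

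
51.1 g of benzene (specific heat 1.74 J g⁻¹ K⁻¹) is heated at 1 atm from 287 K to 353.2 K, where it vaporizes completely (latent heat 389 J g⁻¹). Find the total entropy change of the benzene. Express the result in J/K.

Warming step: ΔS₁ = m c ln(T_tr/T_i) = 51.1 × 1.74 × ln(353.2/287) = 18.45 J/K.
Phase change: ΔS₂ = +mL/T_tr = 51.1 × 389 / 353.2 = 56.28 J/K.
ΔS_total = (18.45) + (56.28) = 74.7 J/K.

ΔS = 74.7 J/K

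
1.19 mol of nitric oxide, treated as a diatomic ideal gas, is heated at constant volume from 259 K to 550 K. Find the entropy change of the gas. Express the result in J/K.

ΔS = 18.6 J/K

At constant volume, ΔS = nC_V ln(T₂/T₁) with C_V = 5R/2 = 20.79 J mol⁻¹ K⁻¹.
ΔS = 1.19 × 20.79 × ln(550/259) = 18.6 J/K.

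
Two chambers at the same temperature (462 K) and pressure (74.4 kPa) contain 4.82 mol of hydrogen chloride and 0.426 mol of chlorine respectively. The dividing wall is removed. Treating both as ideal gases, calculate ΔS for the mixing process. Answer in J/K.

ΔS_mix = 12.3 J/K

Mole fractions: x_A = 4.82/5.25 = 0.919, x_B = 0.0812.
ΔS_mix = −R(n_A ln x_A + n_B ln x_B) = −8.314 × (4.82 ln 0.919 + 0.426 ln 0.0812) = 12.3 J/K.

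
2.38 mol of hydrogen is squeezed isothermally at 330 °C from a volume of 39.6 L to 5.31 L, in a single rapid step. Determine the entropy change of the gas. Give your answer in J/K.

Entropy is a state function, so ΔS_gas depends only on the end states.
For an isothermal ideal gas ΔS_gas = nR ln(V₂/V₁) = 2.38 × 8.314 × ln(5.31/39.6) = -39.8 J/K.

ΔS_gas = -39.8 J/K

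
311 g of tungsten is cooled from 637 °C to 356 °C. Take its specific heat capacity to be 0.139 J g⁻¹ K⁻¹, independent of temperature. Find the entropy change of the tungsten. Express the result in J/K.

ΔS = -16 J/K

In kelvin: T₁ = 910.15 K, T₂ = 629.15 K. ΔS = ∫dQ_rev/T = m c ln(T₂/T₁) = 311 × 0.139 × ln(629.15/910.15) = -16 J/K.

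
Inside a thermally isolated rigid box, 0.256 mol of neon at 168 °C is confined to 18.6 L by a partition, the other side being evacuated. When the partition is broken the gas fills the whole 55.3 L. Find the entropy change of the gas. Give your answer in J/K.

ΔS_gas = 2.32 J/K

For an ideal gas in free expansion Q = 0 and W = 0, so T is unchanged.
Entropy is a state function; using a reversible isothermal path, ΔS_gas = nR ln(V₂/V₁) = 0.256 × 8.314 × ln(55.3/18.6) = 2.32 J/K.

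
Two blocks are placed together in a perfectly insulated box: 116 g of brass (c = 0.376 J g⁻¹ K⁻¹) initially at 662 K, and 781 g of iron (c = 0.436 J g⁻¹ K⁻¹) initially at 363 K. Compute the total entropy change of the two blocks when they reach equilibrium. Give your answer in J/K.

Energy balance: T_f = (m₁c₁T₁ + m₂c₂T₂)/(m₁c₁ + m₂c₂) = 396.95 K.
ΔS₁ = m₁c₁ ln(T_f/T₁) = 43.616 × ln(396.95/662) = -22.308 J/K.
ΔS₂ = m₂c₂ ln(T_f/T₂) = 340.516 × ln(396.95/363) = 30.444 J/K.
ΔS_total = -22.308 + 30.444 = 8.14 J/K.

ΔS_total = 8.14 J/K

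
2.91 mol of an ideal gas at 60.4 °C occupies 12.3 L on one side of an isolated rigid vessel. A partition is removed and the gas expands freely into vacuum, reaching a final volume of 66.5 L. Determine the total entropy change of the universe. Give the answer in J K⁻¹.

For an ideal gas in free expansion Q = 0 and W = 0, so T is unchanged.
Entropy is a state function; using a reversible isothermal path, ΔS_gas = nR ln(V₂/V₁) = 2.91 × 8.314 × ln(66.5/12.3) = 40.8 J/K.
The insulated surroundings exchange no heat, so ΔS_surr = 0 and ΔS_universe = ΔS_gas.

ΔS_universe = 40.8 J/K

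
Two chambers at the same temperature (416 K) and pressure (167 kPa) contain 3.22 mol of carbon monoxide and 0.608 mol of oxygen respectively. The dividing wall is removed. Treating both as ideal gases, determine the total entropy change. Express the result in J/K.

ΔS_mix = 13.9 J/K

Mole fractions: x_A = 3.22/3.83 = 0.841, x_B = 0.159.
ΔS_mix = −R(n_A ln x_A + n_B ln x_B) = −8.314 × (3.22 ln 0.841 + 0.608 ln 0.159) = 13.9 J/K.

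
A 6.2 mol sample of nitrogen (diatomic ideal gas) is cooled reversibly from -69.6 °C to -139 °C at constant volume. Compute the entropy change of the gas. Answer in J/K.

In kelvin: T₁ = 203.55 K, T₂ = 134.15 K. At constant volume, ΔS = nC_V ln(T₂/T₁) with C_V = 5R/2 = 20.79 J mol⁻¹ K⁻¹.
ΔS = 6.2 × 20.79 × ln(134.15/203.55) = -53.7 J/K.

ΔS = -53.7 J/K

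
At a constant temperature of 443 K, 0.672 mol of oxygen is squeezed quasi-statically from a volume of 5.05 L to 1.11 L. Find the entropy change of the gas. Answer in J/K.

ΔS_gas = -8.46 J/K

For an isothermal ideal gas ΔS_gas = nR ln(V₂/V₁) = 0.672 × 8.314 × ln(1.11/5.05) = -8.46 J/K.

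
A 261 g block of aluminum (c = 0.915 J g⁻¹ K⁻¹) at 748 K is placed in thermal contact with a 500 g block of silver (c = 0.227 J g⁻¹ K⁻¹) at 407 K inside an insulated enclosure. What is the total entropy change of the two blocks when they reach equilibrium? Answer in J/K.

ΔS_total = 13.1 J/K

Energy balance: T_f = (m₁c₁T₁ + m₂c₂T₂)/(m₁c₁ + m₂c₂) = 638.15 K.
ΔS₁ = m₁c₁ ln(T_f/T₁) = 238.815 × ln(638.15/748) = -37.93 J/K.
ΔS₂ = m₂c₂ ln(T_f/T₂) = 113.5 × ln(638.15/407) = 51.05 J/K.
ΔS_total = -37.93 + 51.05 = 13.1 J/K.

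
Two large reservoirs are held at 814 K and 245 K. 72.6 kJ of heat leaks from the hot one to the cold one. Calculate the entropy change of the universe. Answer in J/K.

ΔS_hot = −Q/T_H = −72600/814 = -89.19 J/K and ΔS_cold = +Q/T_C = 72600/245 = 296.3 J/K.
ΔS_total = -89.19 + 296.3 = 207 J/K, positive as the second law requires.

ΔS_total = 207 J/K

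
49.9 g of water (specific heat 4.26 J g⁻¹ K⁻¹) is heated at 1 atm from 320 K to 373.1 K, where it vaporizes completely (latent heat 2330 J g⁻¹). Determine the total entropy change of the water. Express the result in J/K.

Warming step: ΔS₁ = m c ln(T_tr/T_i) = 49.9 × 4.26 × ln(373.1/320) = 32.64 J/K.
Phase change: ΔS₂ = +mL/T_tr = 49.9 × 2330 / 373.1 = 311.6 J/K.
ΔS_total = (32.64) + (311.6) = 344 J/K.

ΔS = 344 J/K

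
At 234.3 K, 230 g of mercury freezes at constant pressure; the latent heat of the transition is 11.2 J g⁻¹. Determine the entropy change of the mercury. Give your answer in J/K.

ΔS = -11 J/K

Heat released by the substance: Q = −mL = −230 × 11.2 = −2576 J.
At constant T, ΔS = Q_rev/T = −2576 / 234.3 = -11 J/K.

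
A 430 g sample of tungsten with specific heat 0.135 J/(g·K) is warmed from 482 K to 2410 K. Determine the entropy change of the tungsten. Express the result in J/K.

ΔS = ∫dQ_rev/T = m c ln(T₂/T₁) = 430 × 0.135 × ln(2410/482) = 93.4 J/K.

ΔS = 93.4 J/K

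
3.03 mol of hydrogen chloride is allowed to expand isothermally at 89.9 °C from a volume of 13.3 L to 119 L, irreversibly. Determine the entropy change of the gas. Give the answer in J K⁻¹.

Entropy is a state function, so ΔS_gas depends only on the end states.
For an isothermal ideal gas ΔS_gas = nR ln(V₂/V₁) = 3.03 × 8.314 × ln(119/13.3) = 55.2 J/K.

ΔS_gas = 55.2 J/K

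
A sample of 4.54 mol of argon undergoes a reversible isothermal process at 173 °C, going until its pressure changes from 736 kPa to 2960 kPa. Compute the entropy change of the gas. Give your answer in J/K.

For an isothermal ideal gas ΔS_gas = nR ln(P₁/P₂) = 4.54 × 8.314 × ln(736/2960) = -52.5 J/K.

ΔS_gas = -52.5 J/K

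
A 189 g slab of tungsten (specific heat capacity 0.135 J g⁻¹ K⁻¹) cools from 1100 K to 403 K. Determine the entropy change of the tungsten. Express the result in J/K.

ΔS = ∫dQ_rev/T = m c ln(T₂/T₁) = 189 × 0.135 × ln(403/1100) = -25.6 J/K.

ΔS = -25.6 J/K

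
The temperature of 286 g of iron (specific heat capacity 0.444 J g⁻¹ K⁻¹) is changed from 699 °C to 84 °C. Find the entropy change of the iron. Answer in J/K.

In kelvin: T₁ = 972.15 K, T₂ = 357.15 K. ΔS = ∫dQ_rev/T = m c ln(T₂/T₁) = 286 × 0.444 × ln(357.15/972.15) = -127 J/K.

ΔS = -127 J/K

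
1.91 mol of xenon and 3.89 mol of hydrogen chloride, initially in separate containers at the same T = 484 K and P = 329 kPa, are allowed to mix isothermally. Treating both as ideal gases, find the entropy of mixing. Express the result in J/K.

ΔS_mix = 30.6 J/K

Mole fractions: x_A = 1.91/5.8 = 0.329, x_B = 0.671.
ΔS_mix = −R(n_A ln x_A + n_B ln x_B) = −8.314 × (1.91 ln 0.329 + 3.89 ln 0.671) = 30.6 J/K.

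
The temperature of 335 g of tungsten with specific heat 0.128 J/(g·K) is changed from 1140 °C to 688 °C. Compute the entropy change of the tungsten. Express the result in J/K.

In kelvin: T₁ = 1413.15 K, T₂ = 961.15 K. ΔS = ∫dQ_rev/T = m c ln(T₂/T₁) = 335 × 0.128 × ln(961.15/1413.15) = -16.5 J/K.

ΔS = -16.5 J/K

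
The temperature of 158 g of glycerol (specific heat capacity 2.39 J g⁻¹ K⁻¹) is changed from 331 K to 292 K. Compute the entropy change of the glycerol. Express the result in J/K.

ΔS = -47.3 J/K

ΔS = ∫dQ_rev/T = m c ln(T₂/T₁) = 158 × 2.39 × ln(292/331) = -47.3 J/K.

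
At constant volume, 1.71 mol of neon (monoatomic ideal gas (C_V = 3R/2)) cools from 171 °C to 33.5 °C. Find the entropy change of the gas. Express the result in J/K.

ΔS = -7.9 J/K

In kelvin: T₁ = 444.15 K, T₂ = 306.65 K. At constant volume, ΔS = nC_V ln(T₂/T₁) with C_V = 3R/2 = 12.47 J mol⁻¹ K⁻¹.
ΔS = 1.71 × 12.47 × ln(306.65/444.15) = -7.9 J/K.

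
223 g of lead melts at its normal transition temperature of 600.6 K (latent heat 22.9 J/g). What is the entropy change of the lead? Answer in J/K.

ΔS = 8.5 J/K

Heat absorbed by the substance: Q = mL = 223 × 22.9 = 5106.7 J.
At constant T, ΔS = Q_rev/T = 5106.7 / 600.6 = 8.5 J/K.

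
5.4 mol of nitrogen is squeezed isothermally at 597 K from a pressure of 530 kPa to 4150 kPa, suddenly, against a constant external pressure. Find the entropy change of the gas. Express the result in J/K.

ΔS_gas = -92.4 J/K

Entropy is a state function, so ΔS_gas depends only on the end states.
For an isothermal ideal gas ΔS_gas = nR ln(P₁/P₂) = 5.4 × 8.314 × ln(530/4150) = -92.4 J/K.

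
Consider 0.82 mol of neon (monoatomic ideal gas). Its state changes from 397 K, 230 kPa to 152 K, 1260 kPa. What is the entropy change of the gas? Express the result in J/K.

ΔS = nC_p ln(T₂/T₁) − nR ln(P₂/P₁), with C_p = 5R/2 = 20.79 J mol⁻¹ K⁻¹ for a monoatomic ideal gas.
ΔS = 0.82 × [20.79 × ln(152/397) − 8.314 × ln(1260/230)] = -28 J/K.

ΔS = -28 J/K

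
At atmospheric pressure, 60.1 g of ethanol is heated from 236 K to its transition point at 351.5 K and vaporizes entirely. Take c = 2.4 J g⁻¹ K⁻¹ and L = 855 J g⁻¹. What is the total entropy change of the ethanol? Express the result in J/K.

ΔS = 204 J/K

Warming step: ΔS₁ = m c ln(T_tr/T_i) = 60.1 × 2.4 × ln(351.5/236) = 57.46 J/K.
Phase change: ΔS₂ = +mL/T_tr = 60.1 × 855 / 351.5 = 146.2 J/K.
ΔS_total = (57.46) + (146.2) = 204 J/K.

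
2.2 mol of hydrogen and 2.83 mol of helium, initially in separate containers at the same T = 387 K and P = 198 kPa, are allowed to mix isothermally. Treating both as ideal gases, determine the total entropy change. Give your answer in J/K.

Mole fractions: x_A = 2.2/5.03 = 0.437, x_B = 0.563.
ΔS_mix = −R(n_A ln x_A + n_B ln x_B) = −8.314 × (2.2 ln 0.437 + 2.83 ln 0.563) = 28.7 J/K.

ΔS_mix = 28.7 J/K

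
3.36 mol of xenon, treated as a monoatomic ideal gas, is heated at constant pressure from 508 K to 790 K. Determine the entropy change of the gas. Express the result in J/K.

ΔS = 30.8 J/K

At constant pressure, ΔS = nC_p ln(T₂/T₁) with C_p = 5R/2 = 20.79 J mol⁻¹ K⁻¹.
ΔS = 3.36 × 20.79 × ln(790/508) = 30.8 J/K.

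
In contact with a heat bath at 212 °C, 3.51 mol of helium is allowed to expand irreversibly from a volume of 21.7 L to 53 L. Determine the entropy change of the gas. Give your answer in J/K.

Entropy is a state function, so ΔS_gas depends only on the end states.
For an isothermal ideal gas ΔS_gas = nR ln(V₂/V₁) = 3.51 × 8.314 × ln(53/21.7) = 26.1 J/K.

ΔS_gas = 26.1 J/K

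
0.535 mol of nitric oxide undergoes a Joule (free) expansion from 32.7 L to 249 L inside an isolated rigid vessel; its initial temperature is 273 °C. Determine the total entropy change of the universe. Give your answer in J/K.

No heat is exchanged and no work is done, so the ideal-gas temperature stays constant.
Entropy is a state function; using a reversible isothermal path, ΔS_gas = nR ln(V₂/V₁) = 0.535 × 8.314 × ln(249/32.7) = 9.03 J/K.
The insulated surroundings exchange no heat, so ΔS_surr = 0 and ΔS_universe = ΔS_gas.

ΔS_universe = 9.03 J/K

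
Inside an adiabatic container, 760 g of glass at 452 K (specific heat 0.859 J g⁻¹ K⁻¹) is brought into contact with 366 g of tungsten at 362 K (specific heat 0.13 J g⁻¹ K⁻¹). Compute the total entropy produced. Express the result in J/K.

Energy balance: T_f = (m₁c₁T₁ + m₂c₂T₂)/(m₁c₁ + m₂c₂) = 445.89 K.
ΔS₁ = m₁c₁ ln(T_f/T₁) = 652.84 × ln(445.89/452) = -8.891 J/K.
ΔS₂ = m₂c₂ ln(T_f/T₂) = 47.58 × ln(445.89/362) = 9.917 J/K.
ΔS_total = -8.891 + 9.917 = 1.03 J/K.

ΔS_total = 1.03 J/K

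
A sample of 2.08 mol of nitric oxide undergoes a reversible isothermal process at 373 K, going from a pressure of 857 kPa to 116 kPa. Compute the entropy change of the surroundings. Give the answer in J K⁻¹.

For an isothermal ideal gas ΔS_gas = nR ln(P₁/P₂) = 2.08 × 8.314 × ln(857/116) = 34.6 J/K.
The process is reversible, so ΔS_surr = −ΔS_gas = -34.6 J/K and ΔS_universe = 0.

ΔS_surr = -34.6 J/K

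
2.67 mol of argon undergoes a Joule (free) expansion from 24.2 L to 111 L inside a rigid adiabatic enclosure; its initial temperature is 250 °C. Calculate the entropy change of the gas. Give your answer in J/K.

No heat is exchanged and no work is done, so the ideal-gas temperature stays constant.
Entropy is a state function; using a reversible isothermal path, ΔS_gas = nR ln(V₂/V₁) = 2.67 × 8.314 × ln(111/24.2) = 33.8 J/K.

ΔS_gas = 33.8 J/K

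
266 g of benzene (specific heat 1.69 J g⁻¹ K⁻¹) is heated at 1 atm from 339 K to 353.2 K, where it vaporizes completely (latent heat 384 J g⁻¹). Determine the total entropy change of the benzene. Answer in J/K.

ΔS = 308 J/K

Warming step: ΔS₁ = m c ln(T_tr/T_i) = 266 × 1.69 × ln(353.2/339) = 18.45 J/K.
Phase change: ΔS₂ = +mL/T_tr = 266 × 384 / 353.2 = 289.2 J/K.
ΔS_total = (18.45) + (289.2) = 308 J/K.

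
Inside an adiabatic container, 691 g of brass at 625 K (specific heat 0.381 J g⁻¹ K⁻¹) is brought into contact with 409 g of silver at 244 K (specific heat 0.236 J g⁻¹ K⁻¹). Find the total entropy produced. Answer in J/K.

ΔS_total = 26.5 J/K

Energy balance: T_f = (m₁c₁T₁ + m₂c₂T₂)/(m₁c₁ + m₂c₂) = 522.79 K.
ΔS₁ = m₁c₁ ln(T_f/T₁) = 263.271 × ln(522.79/625) = -47.01 J/K.
ΔS₂ = m₂c₂ ln(T_f/T₂) = 96.524 × ln(522.79/244) = 73.55 J/K.
ΔS_total = -47.01 + 73.55 = 26.5 J/K.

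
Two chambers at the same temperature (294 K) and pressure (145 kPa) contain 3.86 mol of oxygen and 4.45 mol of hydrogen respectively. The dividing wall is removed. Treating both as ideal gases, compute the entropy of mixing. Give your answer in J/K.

Mole fractions: x_A = 3.86/8.31 = 0.465, x_B = 0.535.
ΔS_mix = −R(n_A ln x_A + n_B ln x_B) = −8.314 × (3.86 ln 0.465 + 4.45 ln 0.535) = 47.7 J/K.

ΔS_mix = 47.7 J/K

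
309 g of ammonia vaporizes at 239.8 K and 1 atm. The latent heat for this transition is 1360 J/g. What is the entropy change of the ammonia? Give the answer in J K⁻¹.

ΔS = 1750 J/K

Heat absorbed by the substance: Q = mL = 309 × 1360 = 420240 J.
At constant T, ΔS = Q_rev/T = 420240 / 239.8 = 1750 J/K.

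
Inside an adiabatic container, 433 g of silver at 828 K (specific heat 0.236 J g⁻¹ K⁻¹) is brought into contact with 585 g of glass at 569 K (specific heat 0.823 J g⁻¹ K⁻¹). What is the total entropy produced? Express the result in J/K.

ΔS_total = 6.42 J/K

Energy balance: T_f = (m₁c₁T₁ + m₂c₂T₂)/(m₁c₁ + m₂c₂) = 614.35 K.
ΔS₁ = m₁c₁ ln(T_f/T₁) = 102.188 × ln(614.35/828) = -30.5 J/K.
ΔS₂ = m₂c₂ ln(T_f/T₂) = 481.455 × ln(614.35/569) = 36.92 J/K.
ΔS_total = -30.5 + 36.92 = 6.42 J/K.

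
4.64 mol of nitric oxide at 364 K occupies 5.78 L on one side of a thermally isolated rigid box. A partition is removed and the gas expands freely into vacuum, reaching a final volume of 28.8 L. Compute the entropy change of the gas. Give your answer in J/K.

No heat is exchanged and no work is done, so the ideal-gas temperature stays constant.
Entropy is a state function; using a reversible isothermal path, ΔS_gas = nR ln(V₂/V₁) = 4.64 × 8.314 × ln(28.8/5.78) = 62 J/K.

ΔS_gas = 62 J/K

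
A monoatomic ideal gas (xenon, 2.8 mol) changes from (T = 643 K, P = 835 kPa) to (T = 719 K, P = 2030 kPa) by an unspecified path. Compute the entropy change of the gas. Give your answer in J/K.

ΔS = nC_p ln(T₂/T₁) − nR ln(P₂/P₁), with C_p = 5R/2 = 20.79 J mol⁻¹ K⁻¹ for a monoatomic ideal gas.
ΔS = 2.8 × [20.79 × ln(719/643) − 8.314 × ln(2030/835)] = -14.2 J/K.

ΔS = -14.2 J/K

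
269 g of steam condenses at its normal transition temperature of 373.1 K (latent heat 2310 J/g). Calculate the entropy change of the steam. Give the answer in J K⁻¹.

Heat released by the substance: Q = −mL = −269 × 2310 = −621390 J.
At constant T, ΔS = Q_rev/T = −621390 / 373.1 = -1670 J/K.

ΔS = -1670 J/K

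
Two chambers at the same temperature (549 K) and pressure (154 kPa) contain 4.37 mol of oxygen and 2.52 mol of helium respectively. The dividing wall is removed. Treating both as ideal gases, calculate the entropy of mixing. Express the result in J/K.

Mole fractions: x_A = 4.37/6.89 = 0.634, x_B = 0.366.
ΔS_mix = −R(n_A ln x_A + n_B ln x_B) = −8.314 × (4.37 ln 0.634 + 2.52 ln 0.366) = 37.6 J/K.

ΔS_mix = 37.6 J/K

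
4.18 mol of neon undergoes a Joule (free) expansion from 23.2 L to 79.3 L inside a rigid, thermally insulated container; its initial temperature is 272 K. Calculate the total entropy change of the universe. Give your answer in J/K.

ΔS_universe = 42.7 J/K

For an ideal gas in free expansion Q = 0 and W = 0, so T is unchanged.
Entropy is a state function; using a reversible isothermal path, ΔS_gas = nR ln(V₂/V₁) = 4.18 × 8.314 × ln(79.3/23.2) = 42.7 J/K.
The insulated surroundings exchange no heat, so ΔS_surr = 0 and ΔS_universe = ΔS_gas.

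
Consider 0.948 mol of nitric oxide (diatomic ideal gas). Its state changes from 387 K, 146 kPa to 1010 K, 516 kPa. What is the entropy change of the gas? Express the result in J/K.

ΔS = nC_p ln(T₂/T₁) − nR ln(P₂/P₁), with C_p = 7R/2 = 29.1 J mol⁻¹ K⁻¹ for a diatomic ideal gas.
ΔS = 0.948 × [29.1 × ln(1010/387) − 8.314 × ln(516/146)] = 16.5 J/K.

ΔS = 16.5 J/K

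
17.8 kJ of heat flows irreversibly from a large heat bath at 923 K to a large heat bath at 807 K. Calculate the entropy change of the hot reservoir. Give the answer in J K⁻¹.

ΔS_hot = -19.3 J/K

The hot reservoir loses heat Q, so ΔS_hot = −Q/T_H = −17800/923 = -19.3 J/K.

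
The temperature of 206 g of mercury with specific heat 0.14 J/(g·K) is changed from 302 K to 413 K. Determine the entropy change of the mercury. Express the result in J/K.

ΔS = 9.03 J/K

ΔS = ∫dQ_rev/T = m c ln(T₂/T₁) = 206 × 0.14 × ln(413/302) = 9.03 J/K.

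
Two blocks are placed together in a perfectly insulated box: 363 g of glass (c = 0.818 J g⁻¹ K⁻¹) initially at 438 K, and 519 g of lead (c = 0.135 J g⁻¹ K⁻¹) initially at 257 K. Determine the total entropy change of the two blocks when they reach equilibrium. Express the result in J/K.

Energy balance: T_f = (m₁c₁T₁ + m₂c₂T₂)/(m₁c₁ + m₂c₂) = 403.44 K.
ΔS₁ = m₁c₁ ln(T_f/T₁) = 296.934 × ln(403.44/438) = -24.4019 J/K.
ΔS₂ = m₂c₂ ln(T_f/T₂) = 70.065 × ln(403.44/257) = 31.5967 J/K.
ΔS_total = -24.4019 + 31.5967 = 7.19 J/K.

ΔS_total = 7.19 J/K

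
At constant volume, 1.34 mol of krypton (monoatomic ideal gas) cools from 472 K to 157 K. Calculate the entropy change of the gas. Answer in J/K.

At constant volume, ΔS = nC_V ln(T₂/T₁) with C_V = 3R/2 = 12.47 J mol⁻¹ K⁻¹.
ΔS = 1.34 × 12.47 × ln(157/472) = -18.4 J/K.

ΔS = -18.4 J/K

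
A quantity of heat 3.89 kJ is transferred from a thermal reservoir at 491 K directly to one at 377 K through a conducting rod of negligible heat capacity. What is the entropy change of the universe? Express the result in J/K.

ΔS_total = 2.4 J/K

ΔS_hot = −Q/T_H = −3890/491 = -7.923 J/K and ΔS_cold = +Q/T_C = 3890/377 = 10.32 J/K.
ΔS_total = -7.923 + 10.32 = 2.4 J/K, positive as the second law requires.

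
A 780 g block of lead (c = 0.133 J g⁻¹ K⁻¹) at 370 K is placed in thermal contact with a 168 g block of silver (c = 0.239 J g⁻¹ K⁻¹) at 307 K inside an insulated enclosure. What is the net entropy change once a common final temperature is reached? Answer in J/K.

ΔS_total = 0.49 J/K

Energy balance: T_f = (m₁c₁T₁ + m₂c₂T₂)/(m₁c₁ + m₂c₂) = 352.42 K.
ΔS₁ = m₁c₁ ln(T_f/T₁) = 103.74 × ln(352.42/370) = -5.05 J/K.
ΔS₂ = m₂c₂ ln(T_f/T₂) = 40.152 × ln(352.42/307) = 5.54 J/K.
ΔS_total = -5.05 + 5.54 = 0.49 J/K.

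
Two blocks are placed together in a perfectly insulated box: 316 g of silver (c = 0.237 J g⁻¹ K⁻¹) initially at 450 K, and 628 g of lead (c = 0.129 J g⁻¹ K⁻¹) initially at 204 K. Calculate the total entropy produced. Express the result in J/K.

ΔS_total = 12 J/K

Energy balance: T_f = (m₁c₁T₁ + m₂c₂T₂)/(m₁c₁ + m₂c₂) = 322.17 K.
ΔS₁ = m₁c₁ ln(T_f/T₁) = 74.892 × ln(322.17/450) = -25.03 J/K.
ΔS₂ = m₂c₂ ln(T_f/T₂) = 81.012 × ln(322.17/204) = 37.02 J/K.
ΔS_total = -25.03 + 37.02 = 12 J/K.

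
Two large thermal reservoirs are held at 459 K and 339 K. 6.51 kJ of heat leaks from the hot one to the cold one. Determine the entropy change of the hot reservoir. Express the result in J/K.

The hot reservoir loses heat Q, so ΔS_hot = −Q/T_H = −6510/459 = -14.2 J/K.

ΔS_hot = -14.2 J/K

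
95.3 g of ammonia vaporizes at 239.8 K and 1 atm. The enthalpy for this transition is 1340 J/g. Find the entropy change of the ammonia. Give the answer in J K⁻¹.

ΔS = 533 J/K

Heat absorbed by the substance: Q = mL = 95.3 × 1340 = 127702 J.
At constant T, ΔS = Q_rev/T = 127702 / 239.8 = 533 J/K.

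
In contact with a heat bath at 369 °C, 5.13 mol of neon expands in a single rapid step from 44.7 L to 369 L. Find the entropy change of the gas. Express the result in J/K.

ΔS_gas = 90 J/K

Entropy is a state function, so ΔS_gas depends only on the end states.
For an isothermal ideal gas ΔS_gas = nR ln(V₂/V₁) = 5.13 × 8.314 × ln(369/44.7) = 90 J/K.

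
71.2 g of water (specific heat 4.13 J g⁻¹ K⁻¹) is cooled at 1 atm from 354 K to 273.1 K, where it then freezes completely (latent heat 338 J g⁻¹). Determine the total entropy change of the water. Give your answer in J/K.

ΔS = -164 J/K

Cooling step: ΔS₁ = m c ln(T_tr/T_i) = 71.2 × 4.13 × ln(273.1/354) = -76.3 J/K.
Phase change: ΔS₂ = −mL/T_tr = −71.2 × 338 / 273.1 = -88.12 J/K.
ΔS_total = (-76.3) + (-88.12) = -164 J/K.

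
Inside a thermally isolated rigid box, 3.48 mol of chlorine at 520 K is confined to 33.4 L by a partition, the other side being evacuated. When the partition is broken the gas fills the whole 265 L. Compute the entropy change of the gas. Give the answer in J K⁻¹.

No heat is exchanged and no work is done, so the ideal-gas temperature stays constant.
Entropy is a state function; using a reversible isothermal path, ΔS_gas = nR ln(V₂/V₁) = 3.48 × 8.314 × ln(265/33.4) = 59.9 J/K.

ΔS_gas = 59.9 J/K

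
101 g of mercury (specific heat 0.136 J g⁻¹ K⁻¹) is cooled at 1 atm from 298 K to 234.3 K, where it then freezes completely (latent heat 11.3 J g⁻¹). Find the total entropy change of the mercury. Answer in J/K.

Cooling step: ΔS₁ = m c ln(T_tr/T_i) = 101 × 0.136 × ln(234.3/298) = -3.303 J/K.
Phase change: ΔS₂ = −mL/T_tr = −101 × 11.3 / 234.3 = -4.871 J/K.
ΔS_total = (-3.303) + (-4.871) = -8.17 J/K.

ΔS = -8.17 J/K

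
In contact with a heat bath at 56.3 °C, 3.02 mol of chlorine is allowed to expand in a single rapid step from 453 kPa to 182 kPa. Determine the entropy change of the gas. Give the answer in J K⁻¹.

ΔS_gas = 22.9 J/K

Entropy is a state function, so ΔS_gas depends only on the end states.
For an isothermal ideal gas ΔS_gas = nR ln(P₁/P₂) = 3.02 × 8.314 × ln(453/182) = 22.9 J/K.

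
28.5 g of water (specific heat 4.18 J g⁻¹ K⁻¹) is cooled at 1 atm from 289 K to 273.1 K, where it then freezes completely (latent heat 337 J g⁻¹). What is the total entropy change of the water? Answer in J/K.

Cooling step: ΔS₁ = m c ln(T_tr/T_i) = 28.5 × 4.18 × ln(273.1/289) = -6.741 J/K.
Phase change: ΔS₂ = −mL/T_tr = −28.5 × 337 / 273.1 = -35.17 J/K.
ΔS_total = (-6.741) + (-35.17) = -41.9 J/K.

ΔS = -41.9 J/K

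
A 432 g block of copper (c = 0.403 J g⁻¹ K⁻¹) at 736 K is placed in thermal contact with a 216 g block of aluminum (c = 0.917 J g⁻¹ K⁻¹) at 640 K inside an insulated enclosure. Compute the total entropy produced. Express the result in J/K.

Energy balance: T_f = (m₁c₁T₁ + m₂c₂T₂)/(m₁c₁ + m₂c₂) = 684.91 K.
ΔS₁ = m₁c₁ ln(T_f/T₁) = 174.096 × ln(684.91/736) = -12.5255 J/K.
ΔS₂ = m₂c₂ ln(T_f/T₂) = 198.072 × ln(684.91/640) = 13.4324 J/K.
ΔS_total = -12.5255 + 13.4324 = 0.907 J/K.

ΔS_total = 0.907 J/K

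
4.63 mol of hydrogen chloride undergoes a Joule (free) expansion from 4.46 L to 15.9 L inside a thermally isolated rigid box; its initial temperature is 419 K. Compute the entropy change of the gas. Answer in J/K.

No heat is exchanged and no work is done, so the ideal-gas temperature stays constant.
Entropy is a state function; using a reversible isothermal path, ΔS_gas = nR ln(V₂/V₁) = 4.63 × 8.314 × ln(15.9/4.46) = 48.9 J/K.

ΔS_gas = 48.9 J/K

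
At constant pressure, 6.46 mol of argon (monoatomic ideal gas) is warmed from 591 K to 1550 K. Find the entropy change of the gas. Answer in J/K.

ΔS = 129 J/K

At constant pressure, ΔS = nC_p ln(T₂/T₁) with C_p = 5R/2 = 20.79 J mol⁻¹ K⁻¹.
ΔS = 6.46 × 20.79 × ln(1550/591) = 129 J/K.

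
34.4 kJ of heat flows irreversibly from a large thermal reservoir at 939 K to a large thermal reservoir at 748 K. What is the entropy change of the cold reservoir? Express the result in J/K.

The cold reservoir gains heat Q, so ΔS_cold = +Q/T_C = 34400/748 = 46 J/K.

ΔS_cold = 46 J/K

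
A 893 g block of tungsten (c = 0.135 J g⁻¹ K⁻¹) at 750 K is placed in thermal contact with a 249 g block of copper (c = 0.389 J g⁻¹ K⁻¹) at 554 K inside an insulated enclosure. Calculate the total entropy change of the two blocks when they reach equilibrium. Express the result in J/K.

ΔS_total = 2.43 J/K

Energy balance: T_f = (m₁c₁T₁ + m₂c₂T₂)/(m₁c₁ + m₂c₂) = 662.68 K.
ΔS₁ = m₁c₁ ln(T_f/T₁) = 120.555 × ln(662.68/750) = -14.92 J/K.
ΔS₂ = m₂c₂ ln(T_f/T₂) = 96.861 × ln(662.68/554) = 17.35 J/K.
ΔS_total = -14.92 + 17.35 = 2.43 J/K.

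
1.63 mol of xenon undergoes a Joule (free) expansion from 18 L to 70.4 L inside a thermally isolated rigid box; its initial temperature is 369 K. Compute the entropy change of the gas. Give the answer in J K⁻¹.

ΔS_gas = 18.5 J/K

No heat is exchanged and no work is done, so the ideal-gas temperature stays constant.
Entropy is a state function; using a reversible isothermal path, ΔS_gas = nR ln(V₂/V₁) = 1.63 × 8.314 × ln(70.4/18) = 18.5 J/K.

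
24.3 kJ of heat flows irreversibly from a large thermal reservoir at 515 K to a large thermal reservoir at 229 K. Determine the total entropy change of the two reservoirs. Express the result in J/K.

ΔS_total = 58.9 J/K

ΔS_hot = −Q/T_H = −24300/515 = -47.18 J/K and ΔS_cold = +Q/T_C = 24300/229 = 106.1 J/K.
ΔS_total = -47.18 + 106.1 = 58.9 J/K, positive as the second law requires.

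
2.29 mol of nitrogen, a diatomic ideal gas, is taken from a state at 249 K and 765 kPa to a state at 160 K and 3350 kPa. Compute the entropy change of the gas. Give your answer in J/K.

ΔS = nC_p ln(T₂/T₁) − nR ln(P₂/P₁), with C_p = 7R/2 = 29.1 J mol⁻¹ K⁻¹ for a diatomic ideal gas.
ΔS = 2.29 × [29.1 × ln(160/249) − 8.314 × ln(3350/765)] = -57.6 J/K.

ΔS = -57.6 J/K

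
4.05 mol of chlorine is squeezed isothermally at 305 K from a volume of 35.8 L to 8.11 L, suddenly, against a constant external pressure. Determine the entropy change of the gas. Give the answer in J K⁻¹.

ΔS_gas = -50 J/K

Entropy is a state function, so ΔS_gas depends only on the end states.
For an isothermal ideal gas ΔS_gas = nR ln(V₂/V₁) = 4.05 × 8.314 × ln(8.11/35.8) = -50 J/K.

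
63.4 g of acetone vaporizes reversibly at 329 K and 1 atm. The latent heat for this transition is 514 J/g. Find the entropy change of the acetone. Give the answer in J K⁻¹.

Heat absorbed by the substance: Q = mL = 63.4 × 514 = 32587.6 J.
At constant T, ΔS = Q_rev/T = 32587.6 / 329 = 99.1 J/K.

ΔS = 99.1 J/K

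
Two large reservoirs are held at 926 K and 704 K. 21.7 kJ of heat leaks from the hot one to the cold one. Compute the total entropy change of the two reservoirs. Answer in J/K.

ΔS_hot = −Q/T_H = −21700/926 = -23.43 J/K and ΔS_cold = +Q/T_C = 21700/704 = 30.82 J/K.
ΔS_total = -23.43 + 30.82 = 7.39 J/K, positive as the second law requires.

ΔS_total = 7.39 J/K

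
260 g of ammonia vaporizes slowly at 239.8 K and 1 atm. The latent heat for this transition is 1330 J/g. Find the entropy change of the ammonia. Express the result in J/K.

Heat absorbed by the substance: Q = mL = 260 × 1330 = 345800 J.
At constant T, ΔS = Q_rev/T = 345800 / 239.8 = 1440 J/K.

ΔS = 1440 J/K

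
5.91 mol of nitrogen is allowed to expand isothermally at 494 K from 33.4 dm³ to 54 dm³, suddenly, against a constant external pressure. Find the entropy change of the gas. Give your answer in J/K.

Entropy is a state function, so ΔS_gas depends only on the end states.
For an isothermal ideal gas ΔS_gas = nR ln(V₂/V₁) = 5.91 × 8.314 × ln(54/33.4) = 23.6 J/K.

ΔS_gas = 23.6 J/K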